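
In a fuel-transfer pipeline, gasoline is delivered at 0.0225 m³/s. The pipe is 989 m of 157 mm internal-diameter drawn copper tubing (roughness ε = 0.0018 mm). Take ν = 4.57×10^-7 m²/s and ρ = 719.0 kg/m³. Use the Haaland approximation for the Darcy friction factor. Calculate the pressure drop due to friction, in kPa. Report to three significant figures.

V = 4Q/(πD²) = 4·0.0225/(π·0.157²) = 1.162 m/s
Re = VD/ν = 1.162·0.157/4.57×10^-7 = 3.99×10^5 → turbulent
ε/D = 0.0018/157 = 1.15×10^-5
Haaland: f = 0.01372
h_f = f(L/D)V²/(2g) = 0.01372·(989/0.157)·1.162²/(2·9.81) = 5.949 m
Δp = ρg·h_f = 719.0·9.81·5.949 = 41.96 kPa

Δp ≈ 42.0 kPa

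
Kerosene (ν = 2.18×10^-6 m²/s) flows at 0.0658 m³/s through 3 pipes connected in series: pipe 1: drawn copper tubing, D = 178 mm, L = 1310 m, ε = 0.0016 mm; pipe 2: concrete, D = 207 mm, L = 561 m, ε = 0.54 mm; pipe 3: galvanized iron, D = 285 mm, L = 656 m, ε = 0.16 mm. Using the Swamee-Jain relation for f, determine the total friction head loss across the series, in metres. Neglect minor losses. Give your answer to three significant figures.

H ≈ 56.7 m

Pipe 1: V = 2.644 m/s, Re = 2.16×10^5, ε/D = 8.99×10^-6, f = 0.01539, h_1 = f(L/D)V²/2g = 40.36 m
Pipe 2: V = 1.955 m/s, Re = 1.86×10^5, ε/D = 0.00261, f = 0.02615, h_2 = f(L/D)V²/2g = 13.81 m
Pipe 3: V = 1.031 m/s, Re = 1.35×10^5, ε/D = 5.61×10^-4, f = 0.01998, h_3 = f(L/D)V²/2g = 2.494 m
Series → Q common, losses add: H = Σh = 56.66 m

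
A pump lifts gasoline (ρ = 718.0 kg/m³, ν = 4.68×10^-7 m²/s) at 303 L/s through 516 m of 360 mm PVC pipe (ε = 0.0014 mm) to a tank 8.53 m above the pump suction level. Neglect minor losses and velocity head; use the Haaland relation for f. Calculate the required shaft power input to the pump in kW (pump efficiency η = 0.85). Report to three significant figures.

P_shaft ≈ 38.1 kW

V = 4Q/(πD²) = 2.977 m/s; Re = 2.29×10^6; ε/D = 3.89×10^-6; f = 0.01024
h_f = f(L/D)V²/2g = 6.632 m
Total head H = z + h_f = 8.53 + 6.632 = 15.16 m
P_hyd = ρgQH = 718.0·9.81·0.303·15.16 = 32.36 kW
P_shaft = P_hyd/η = 32.36/0.85 = 38.07 kW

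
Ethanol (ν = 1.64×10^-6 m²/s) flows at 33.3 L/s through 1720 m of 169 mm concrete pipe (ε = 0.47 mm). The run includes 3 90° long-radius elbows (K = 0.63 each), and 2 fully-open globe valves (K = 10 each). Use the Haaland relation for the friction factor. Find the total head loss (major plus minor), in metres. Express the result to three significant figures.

V = 4Q/(πD²) = 1.485 m/s; V²/2g = 0.1123 m
Re = 1.53×10^5, ε/D = 0.00278 → f = 0.02649 (Haaland)
Major: h_f = f(L/D)·V²/2g = 0.02649·10178·0.1123 = 30.28 m
Minor: ΣK = 21.9; h_m = ΣK·V²/2g = 2.459 m
Total H_L = 30.28 + 2.459 = 32.74 m

H_L ≈ 32.7 m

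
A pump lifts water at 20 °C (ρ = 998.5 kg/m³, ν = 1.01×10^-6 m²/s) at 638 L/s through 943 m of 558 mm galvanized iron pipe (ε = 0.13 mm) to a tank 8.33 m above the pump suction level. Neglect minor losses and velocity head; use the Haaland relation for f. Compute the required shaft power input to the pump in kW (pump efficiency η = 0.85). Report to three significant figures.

P_shaft ≈ 125 kW

V = 4Q/(πD²) = 2.609 m/s; Re = 1.44×10^6; ε/D = 2.33×10^-4; f = 0.01474
h_f = f(L/D)V²/2g = 8.639 m
Total head H = z + h_f = 8.33 + 8.639 = 16.97 m
P_hyd = ρgQH = 998.5·9.81·0.638·16.97 = 106.0 kW
P_shaft = P_hyd/η = 106.0/0.85 = 124.8 kW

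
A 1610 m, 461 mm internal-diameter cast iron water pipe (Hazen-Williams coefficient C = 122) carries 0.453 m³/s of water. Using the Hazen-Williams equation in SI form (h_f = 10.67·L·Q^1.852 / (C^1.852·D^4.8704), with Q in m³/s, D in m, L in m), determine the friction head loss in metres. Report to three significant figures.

h_f = 10.67·1610·0.453^1.852 / (122^1.852·0.461^4.8704) = 23.55 m

h_f ≈ 23.6 m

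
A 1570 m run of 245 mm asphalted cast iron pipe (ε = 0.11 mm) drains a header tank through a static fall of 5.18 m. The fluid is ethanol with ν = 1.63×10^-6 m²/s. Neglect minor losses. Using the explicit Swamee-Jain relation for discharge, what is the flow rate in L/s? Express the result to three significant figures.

Q ≈ 42.7 L/s

Swamee-Jain (Type II): Q = -0.965·√(gD⁵h_f/L)·ln[ε/(3.7D) + √(3.17ν²L/(gD³h_f))]
√(gD⁵h_f/L) = √(9.81·0.245⁵·5.18/1570) = 0.005345
ε/(3.7D) = 1.21×10^-4; √(3.17ν²L/(gD³h_f)) = 1.33×10^-4
Q = -0.965·0.005345·ln(2.544×10^-4) = 0.04269 m³/s
Check: V = 0.906 m/s, Re = 1.36×10^5, f = 0.01943, h_f = 5.20 m ≈ 5.18 m ✓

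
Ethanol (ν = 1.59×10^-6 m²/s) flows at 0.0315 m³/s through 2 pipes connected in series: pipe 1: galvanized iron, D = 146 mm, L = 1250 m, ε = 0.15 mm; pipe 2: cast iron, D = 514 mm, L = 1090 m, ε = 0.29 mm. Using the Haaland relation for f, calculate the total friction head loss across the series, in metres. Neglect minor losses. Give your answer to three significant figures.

H ≈ 32.8 m

Pipe 1: V = 1.882 m/s, Re = 1.73×10^5, ε/D = 0.00103, f = 0.02119, h_1 = f(L/D)V²/2g = 32.74 m
Pipe 2: V = 0.1518 m/s, Re = 4.91×10^4, ε/D = 5.64×10^-4, f = 0.02252, h_2 = f(L/D)V²/2g = 0.05610 m
Series → Q common, losses add: H = Σh = 32.80 m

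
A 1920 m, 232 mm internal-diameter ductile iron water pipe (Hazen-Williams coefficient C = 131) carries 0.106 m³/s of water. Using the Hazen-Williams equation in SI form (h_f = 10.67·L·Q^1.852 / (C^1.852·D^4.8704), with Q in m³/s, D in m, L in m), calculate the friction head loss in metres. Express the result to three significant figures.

h_f = 10.67·1920·0.106^1.852 / (131^1.852·0.232^4.8704) = 47.37 m

h_f ≈ 47.4 m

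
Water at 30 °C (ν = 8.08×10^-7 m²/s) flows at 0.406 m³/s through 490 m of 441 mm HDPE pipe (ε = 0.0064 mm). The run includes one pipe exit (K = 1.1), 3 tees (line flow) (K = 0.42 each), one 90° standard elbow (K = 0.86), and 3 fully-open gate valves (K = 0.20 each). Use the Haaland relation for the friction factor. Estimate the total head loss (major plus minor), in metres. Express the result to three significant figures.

H_L ≈ 5.87 m

V = 4Q/(πD²) = 2.658 m/s; V²/2g = 0.3601 m
Re = 1.45×10^6, ε/D = 1.45×10^-5 → f = 0.01124 (Haaland)
Major: h_f = f(L/D)·V²/2g = 0.01124·1111·0.3601 = 4.497 m
Minor: ΣK = 3.82; h_m = ΣK·V²/2g = 1.376 m
Total H_L = 4.497 + 1.376 = 5.873 m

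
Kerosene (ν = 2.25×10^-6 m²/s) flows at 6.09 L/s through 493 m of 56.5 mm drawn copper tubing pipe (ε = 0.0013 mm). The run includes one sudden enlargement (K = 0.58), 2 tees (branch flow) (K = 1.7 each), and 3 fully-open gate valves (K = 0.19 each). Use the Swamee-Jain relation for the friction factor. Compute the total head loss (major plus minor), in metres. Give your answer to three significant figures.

V = 4Q/(πD²) = 2.429 m/s; V²/2g = 0.3007 m
Re = 6.10×10^4, ε/D = 2.30×10^-5 → f = 0.01997 (Swamee-Jain)
Major: h_f = f(L/D)·V²/2g = 0.01997·8726·0.3007 = 52.39 m
Minor: ΣK = 4.55; h_m = ΣK·V²/2g = 1.368 m
Total H_L = 52.39 + 1.368 = 53.76 m

H_L ≈ 53.8 m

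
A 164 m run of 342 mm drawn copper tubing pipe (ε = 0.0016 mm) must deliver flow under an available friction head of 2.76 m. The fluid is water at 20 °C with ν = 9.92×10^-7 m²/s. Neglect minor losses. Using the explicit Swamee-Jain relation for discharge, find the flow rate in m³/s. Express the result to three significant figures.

Swamee-Jain (Type II): Q = -0.965·√(gD⁵h_f/L)·ln[ε/(3.7D) + √(3.17ν²L/(gD³h_f))]
√(gD⁵h_f/L) = √(9.81·0.342⁵·2.76/164) = 0.02779
ε/(3.7D) = 1.26×10^-6; √(3.17ν²L/(gD³h_f)) = 2.17×10^-5
Q = -0.965·0.02779·ln(2.300×10^-5) = 0.2864 m³/s
Check: V = 3.12 m/s, Re = 1.07×10^6, f = 0.01159, h_f = 2.75 m ≈ 2.76 m ✓

Q ≈ 0.286 m³/s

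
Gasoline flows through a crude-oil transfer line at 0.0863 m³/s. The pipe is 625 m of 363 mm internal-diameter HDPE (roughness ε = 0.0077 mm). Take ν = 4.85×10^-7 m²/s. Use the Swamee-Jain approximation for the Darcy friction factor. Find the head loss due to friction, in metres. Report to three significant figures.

V = 4Q/(πD²) = 4·0.0863/(π·0.363²) = 0.8339 m/s
Re = VD/ν = 0.8339·0.363/4.85×10^-7 = 6.24×10^5 → turbulent
ε/D = 0.0077/363 = 2.12×10^-5
Swamee-Jain: f = 0.01297
h_f = f(L/D)V²/(2g) = 0.01297·(625/0.363)·0.8339²/(2·9.81) = 0.7913 m

h_f ≈ 0.791 m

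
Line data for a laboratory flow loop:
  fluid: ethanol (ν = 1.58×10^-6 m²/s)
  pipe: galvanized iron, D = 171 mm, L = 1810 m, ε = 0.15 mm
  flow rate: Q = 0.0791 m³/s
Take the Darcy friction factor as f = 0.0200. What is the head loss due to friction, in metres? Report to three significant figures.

V = 4Q/(πD²) = 4·0.0791/(π·0.171²) = 3.444 m/s
h_f = f(L/D)V²/(2g) = 0.02000·(1810/0.171)·3.444²/(2·9.81) = 128.0 m

h_f ≈ 128 m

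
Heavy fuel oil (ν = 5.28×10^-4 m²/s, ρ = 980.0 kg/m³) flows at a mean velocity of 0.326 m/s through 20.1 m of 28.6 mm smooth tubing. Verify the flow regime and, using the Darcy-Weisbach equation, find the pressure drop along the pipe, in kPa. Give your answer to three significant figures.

Re = VD/ν = 0.326·0.02860/5.28×10^-4 = 17.7 → laminar (Re < 2300)
f = 64/Re = 3.624
h_f = f(L/D)V²/(2g) = 3.624·(20.1/0.02860)·0.326²/(2·9.81) = 13.80 m
Δp = ρg·h_f = 980.0·9.81·13.80 = 132.6 kPa

Δp ≈ 133 kPa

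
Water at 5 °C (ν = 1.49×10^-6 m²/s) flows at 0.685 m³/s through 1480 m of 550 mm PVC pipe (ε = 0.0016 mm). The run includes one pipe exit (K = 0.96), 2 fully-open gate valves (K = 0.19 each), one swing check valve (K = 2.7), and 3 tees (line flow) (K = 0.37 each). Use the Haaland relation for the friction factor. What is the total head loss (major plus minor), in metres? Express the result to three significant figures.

V = 4Q/(πD²) = 2.883 m/s; V²/2g = 0.4237 m
Re = 1.06×10^6, ε/D = 2.91×10^-6 → f = 0.01152 (Haaland)
Major: h_f = f(L/D)·V²/2g = 0.01152·2691·0.4237 = 13.13 m
Minor: ΣK = 5.15; h_m = ΣK·V²/2g = 2.182 m
Total H_L = 13.13 + 2.182 = 15.31 m

H_L ≈ 15.3 m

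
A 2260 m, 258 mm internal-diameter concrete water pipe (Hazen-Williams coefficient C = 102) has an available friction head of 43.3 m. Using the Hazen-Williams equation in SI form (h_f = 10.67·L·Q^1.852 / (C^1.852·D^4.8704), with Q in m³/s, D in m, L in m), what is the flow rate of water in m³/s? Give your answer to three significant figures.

Rearranging: Q = [h_f·C^1.852·D^4.8704 / (10.67·L)]^(1/1.852)
Q = [43.3·102^1.852·0.258^4.8704 / (10.67·2260)]^0.540 = 0.09521 m³/s

Q ≈ 0.0952 m³/s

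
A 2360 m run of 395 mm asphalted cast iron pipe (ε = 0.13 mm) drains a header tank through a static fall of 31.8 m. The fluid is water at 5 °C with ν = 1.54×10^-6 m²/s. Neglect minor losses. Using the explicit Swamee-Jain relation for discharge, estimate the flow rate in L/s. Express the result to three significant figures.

Swamee-Jain (Type II): Q = -0.965·√(gD⁵h_f/L)·ln[ε/(3.7D) + √(3.17ν²L/(gD³h_f))]
√(gD⁵h_f/L) = √(9.81·0.395⁵·31.8/2360) = 0.03565
ε/(3.7D) = 8.89×10^-5; √(3.17ν²L/(gD³h_f)) = 3.04×10^-5
Q = -0.965·0.03565·ln(1.193×10^-4) = 0.3108 m³/s
Check: V = 2.54 m/s, Re = 6.51×10^5, f = 0.01634, h_f = 32.0 m ≈ 31.8 m ✓

Q ≈ 311 L/s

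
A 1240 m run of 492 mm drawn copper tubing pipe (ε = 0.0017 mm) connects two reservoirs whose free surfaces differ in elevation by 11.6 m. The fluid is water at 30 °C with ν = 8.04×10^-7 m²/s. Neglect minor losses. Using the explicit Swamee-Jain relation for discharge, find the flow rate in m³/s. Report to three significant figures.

Swamee-Jain (Type II): Q = -0.965·√(gD⁵h_f/L)·ln[ε/(3.7D) + √(3.17ν²L/(gD³h_f))]
√(gD⁵h_f/L) = √(9.81·0.492⁵·11.6/1240) = 0.05144
ε/(3.7D) = 9.34×10^-7; √(3.17ν²L/(gD³h_f)) = 1.37×10^-5
Q = -0.965·0.05144·ln(1.463×10^-5) = 0.5526 m³/s
Check: V = 2.91 m/s, Re = 1.78×10^6, f = 0.01068, h_f = 11.6 m ≈ 11.6 m ✓

Q ≈ 0.553 m³/s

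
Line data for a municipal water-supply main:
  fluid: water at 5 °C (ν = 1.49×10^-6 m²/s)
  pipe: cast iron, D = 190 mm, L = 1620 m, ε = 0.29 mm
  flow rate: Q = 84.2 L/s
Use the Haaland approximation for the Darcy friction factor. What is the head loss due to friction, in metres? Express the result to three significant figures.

V = 4Q/(πD²) = 4·0.0842/(π·0.190²) = 2.970 m/s
Re = VD/ν = 2.970·0.190/1.49×10^-6 = 3.79×10^5 → turbulent
ε/D = 0.29/190 = 0.00153
Haaland: f = 0.02238
h_f = f(L/D)V²/(2g) = 0.02238·(1620/0.190)·2.970²/(2·9.81) = 85.76 m

h_f ≈ 85.8 m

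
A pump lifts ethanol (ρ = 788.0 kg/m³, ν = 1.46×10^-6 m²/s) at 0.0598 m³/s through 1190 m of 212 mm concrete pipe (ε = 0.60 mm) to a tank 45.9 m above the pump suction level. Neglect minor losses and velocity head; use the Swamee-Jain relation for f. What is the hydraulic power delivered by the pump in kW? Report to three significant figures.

P_hyd ≈ 31.3 kW

V = 4Q/(πD²) = 1.694 m/s; Re = 2.46×10^5; ε/D = 0.00283; f = 0.02648
h_f = f(L/D)V²/2g = 21.74 m
Total head H = z + h_f = 45.9 + 21.74 = 67.64 m
P_hyd = ρgQH = 788.0·9.81·0.0598·67.64 = 31.27 kW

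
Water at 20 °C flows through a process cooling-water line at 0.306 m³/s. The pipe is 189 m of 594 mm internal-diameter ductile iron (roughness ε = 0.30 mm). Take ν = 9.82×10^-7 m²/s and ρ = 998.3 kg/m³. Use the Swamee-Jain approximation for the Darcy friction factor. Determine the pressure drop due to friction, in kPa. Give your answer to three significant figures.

Δp ≈ 3.40 kPa

V = 4Q/(πD²) = 4·0.306/(π·0.594²) = 1.104 m/s
Re = VD/ν = 1.104·0.594/9.82×10^-7 = 6.68×10^5 → turbulent
ε/D = 0.30/594 = 5.05×10^-4
Swamee-Jain: f = 0.01758
h_f = f(L/D)V²/(2g) = 0.01758·(189/0.594)·1.104²/(2·9.81) = 0.3476 m
Δp = ρg·h_f = 998.3·9.81·0.3476 = 3.404 kPa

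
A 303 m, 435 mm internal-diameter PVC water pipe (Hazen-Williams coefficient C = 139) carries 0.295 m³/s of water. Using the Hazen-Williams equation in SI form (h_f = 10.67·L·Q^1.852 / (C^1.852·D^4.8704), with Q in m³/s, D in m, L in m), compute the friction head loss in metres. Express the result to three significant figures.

h_f ≈ 2.09 m

h_f = 10.67·303·0.295^1.852 / (139^1.852·0.435^4.8704) = 2.087 m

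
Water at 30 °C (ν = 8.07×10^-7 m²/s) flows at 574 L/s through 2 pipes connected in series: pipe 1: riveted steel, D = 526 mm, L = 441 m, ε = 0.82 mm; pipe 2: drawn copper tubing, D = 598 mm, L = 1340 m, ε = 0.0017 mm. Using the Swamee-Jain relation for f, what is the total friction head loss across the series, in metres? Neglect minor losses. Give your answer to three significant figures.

H ≈ 11.8 m

Pipe 1: V = 2.641 m/s, Re = 1.72×10^6, ε/D = 0.00156, f = 0.02213, h_1 = f(L/D)V²/2g = 6.598 m
Pipe 2: V = 2.044 m/s, Re = 1.51×10^6, ε/D = 2.84×10^-6, f = 0.01093, h_2 = f(L/D)V²/2g = 5.214 m
Series → Q common, losses add: H = Σh = 11.81 m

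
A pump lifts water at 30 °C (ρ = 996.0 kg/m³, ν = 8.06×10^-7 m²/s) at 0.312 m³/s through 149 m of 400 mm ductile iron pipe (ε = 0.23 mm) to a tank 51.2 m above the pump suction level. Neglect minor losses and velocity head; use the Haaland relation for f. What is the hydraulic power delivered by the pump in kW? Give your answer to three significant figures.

P_hyd ≈ 162 kW

V = 4Q/(πD²) = 2.483 m/s; Re = 1.23×10^6; ε/D = 5.75×10^-4; f = 0.01760
h_f = f(L/D)V²/2g = 2.059 m
Total head H = z + h_f = 51.2 + 2.059 = 53.26 m
P_hyd = ρgQH = 996.0·9.81·0.312·53.26 = 162.4 kW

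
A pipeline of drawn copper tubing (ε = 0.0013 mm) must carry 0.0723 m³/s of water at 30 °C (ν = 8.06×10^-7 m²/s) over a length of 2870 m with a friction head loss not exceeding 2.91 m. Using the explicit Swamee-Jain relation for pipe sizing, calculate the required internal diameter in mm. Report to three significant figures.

Swamee-Jain (Type III): D = 0.66·[ε^1.25·(LQ²/(gh_f))^4.75 + ν·Q^9.4·(L/(gh_f))^5.2]^0.04
LQ²/(gh_f) = 0.5255; L/(gh_f) = 100.5
Term 1 = ε^1.25·(…)^4.75 = 2.07×10^-9; Term 2 = ν·Q^9.4·(…)^5.2 = 3.93×10^-7
D = 0.66·(2.07×10^-9 + 3.93×10^-7)^0.04 = 0.3659 m = 366 mm
Check: V = 0.687 m/s, Re = 3.12×10^5, f = 0.01431, h_f = 2.70 m ≈ 2.91 m ✓

D ≈ 366 mm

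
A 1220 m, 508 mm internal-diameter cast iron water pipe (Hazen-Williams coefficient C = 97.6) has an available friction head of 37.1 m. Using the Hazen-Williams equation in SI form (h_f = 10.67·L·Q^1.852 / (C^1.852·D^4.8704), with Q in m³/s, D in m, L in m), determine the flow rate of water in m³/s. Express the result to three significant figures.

Rearranging: Q = [h_f·C^1.852·D^4.8704 / (10.67·L)]^(1/1.852)
Q = [37.1·97.6^1.852·0.508^4.8704 / (10.67·1220)]^0.540 = 0.6945 m³/s

Q ≈ 0.694 m³/s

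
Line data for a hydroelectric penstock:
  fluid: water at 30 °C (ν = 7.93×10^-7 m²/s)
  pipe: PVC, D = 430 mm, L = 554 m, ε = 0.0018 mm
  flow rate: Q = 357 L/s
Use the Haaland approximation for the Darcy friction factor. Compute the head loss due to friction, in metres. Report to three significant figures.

V = 4Q/(πD²) = 4·0.357/(π·0.430²) = 2.458 m/s
Re = VD/ν = 2.458·0.430/7.93×10^-7 = 1.33×10^6 → turbulent
ε/D = 0.0018/430 = 4.19×10^-6
Haaland: f = 0.01113
h_f = f(L/D)V²/(2g) = 0.01113·(554/0.430)·2.458²/(2·9.81) = 4.418 m

h_f ≈ 4.42 m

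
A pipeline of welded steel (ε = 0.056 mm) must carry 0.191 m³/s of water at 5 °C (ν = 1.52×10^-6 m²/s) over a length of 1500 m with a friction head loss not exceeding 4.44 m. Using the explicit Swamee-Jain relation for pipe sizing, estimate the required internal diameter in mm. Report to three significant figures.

D ≈ 440 mm

Swamee-Jain (Type III): D = 0.66·[ε^1.25·(LQ²/(gh_f))^4.75 + ν·Q^9.4·(L/(gh_f))^5.2]^0.04
LQ²/(gh_f) = 1.256; L/(gh_f) = 34.44
Term 1 = ε^1.25·(…)^4.75 = 1.43×10^-5; Term 2 = ν·Q^9.4·(…)^5.2 = 2.61×10^-5
D = 0.66·(1.43×10^-5 + 2.61×10^-5)^0.04 = 0.4403 m = 440 mm
Check: V = 1.25 m/s, Re = 3.63×10^5, f = 0.01532, h_f = 4.18 m ≈ 4.44 m ✓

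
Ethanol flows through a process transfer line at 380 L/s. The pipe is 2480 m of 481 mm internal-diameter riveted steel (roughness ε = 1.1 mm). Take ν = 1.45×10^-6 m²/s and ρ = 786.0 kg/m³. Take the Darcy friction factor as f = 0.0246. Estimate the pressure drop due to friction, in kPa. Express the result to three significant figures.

V = 4Q/(πD²) = 4·0.380/(π·0.481²) = 2.091 m/s
h_f = f(L/D)V²/(2g) = 0.02460·(2480/0.481)·2.091²/(2·9.81) = 28.27 m
Δp = ρg·h_f = 786.0·9.81·28.27 = 218.0 kPa

Δp ≈ 218 kPa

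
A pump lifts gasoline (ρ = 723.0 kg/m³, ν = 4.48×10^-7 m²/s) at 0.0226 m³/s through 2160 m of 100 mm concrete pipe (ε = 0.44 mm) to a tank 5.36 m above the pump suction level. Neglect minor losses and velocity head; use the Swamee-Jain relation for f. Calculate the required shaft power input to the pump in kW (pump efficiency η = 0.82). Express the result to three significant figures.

V = 4Q/(πD²) = 2.878 m/s; Re = 6.42×10^5; ε/D = 0.00440; f = 0.02947
h_f = f(L/D)V²/2g = 268.7 m
Total head H = z + h_f = 5.36 + 268.7 = 274.0 m
P_hyd = ρgQH = 723.0·9.81·0.0226·274.0 = 43.92 kW
P_shaft = P_hyd/η = 43.92/0.82 = 53.57 kW

P_shaft ≈ 53.6 kW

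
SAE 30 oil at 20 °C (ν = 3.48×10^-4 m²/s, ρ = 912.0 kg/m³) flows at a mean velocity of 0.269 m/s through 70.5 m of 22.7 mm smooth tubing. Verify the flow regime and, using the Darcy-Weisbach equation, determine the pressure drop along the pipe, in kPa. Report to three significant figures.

Re = VD/ν = 0.269·0.02270/3.48×10^-4 = 17.5 → laminar (Re < 2300)
f = 64/Re = 3.647
h_f = f(L/D)V²/(2g) = 3.647·(70.5/0.02270)·0.269²/(2·9.81) = 41.78 m
Δp = ρg·h_f = 912.0·9.81·41.78 = 373.8 kPa

Δp ≈ 374 kPa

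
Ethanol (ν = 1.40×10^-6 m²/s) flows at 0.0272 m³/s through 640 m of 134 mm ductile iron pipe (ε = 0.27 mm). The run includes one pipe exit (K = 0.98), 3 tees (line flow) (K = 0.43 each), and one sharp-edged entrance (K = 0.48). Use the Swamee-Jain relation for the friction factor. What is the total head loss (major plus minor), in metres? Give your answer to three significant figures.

H_L ≈ 22.8 m

V = 4Q/(πD²) = 1.929 m/s; V²/2g = 0.1896 m
Re = 1.85×10^5, ε/D = 0.00201 → f = 0.02460 (Swamee-Jain)
Major: h_f = f(L/D)·V²/2g = 0.02460·4776·0.1896 = 22.28 m
Minor: ΣK = 2.75; h_m = ΣK·V²/2g = 0.5214 m
Total H_L = 22.28 + 0.5214 = 22.80 m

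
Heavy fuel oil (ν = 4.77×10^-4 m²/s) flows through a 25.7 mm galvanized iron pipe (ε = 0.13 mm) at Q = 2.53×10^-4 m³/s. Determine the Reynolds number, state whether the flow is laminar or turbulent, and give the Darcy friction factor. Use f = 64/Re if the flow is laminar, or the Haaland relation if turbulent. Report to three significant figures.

V = 4Q/(πD²) = 0.4877 m/s
Re = VD/ν = 0.4877·0.0257/4.77×10^-4 = 26.3
Re < 2300 → laminar → f = 64/Re = 2.436

Re ≈ 26.3; laminar; f = 64/Re ≈ 2.44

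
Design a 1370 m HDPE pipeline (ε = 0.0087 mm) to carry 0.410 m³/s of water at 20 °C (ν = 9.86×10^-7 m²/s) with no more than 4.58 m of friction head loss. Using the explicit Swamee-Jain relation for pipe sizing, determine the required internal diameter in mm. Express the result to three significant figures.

D ≈ 555 mm

Swamee-Jain (Type III): D = 0.66·[ε^1.25·(LQ²/(gh_f))^4.75 + ν·Q^9.4·(L/(gh_f))^5.2]^0.04
LQ²/(gh_f) = 5.126; L/(gh_f) = 30.49
Term 1 = ε^1.25·(…)^4.75 = 0.00111; Term 2 = ν·Q^9.4·(…)^5.2 = 0.0118
D = 0.66·(0.00111 + 0.0118)^0.04 = 0.5546 m = 555 mm
Check: V = 1.70 m/s, Re = 9.55×10^5, f = 0.01207, h_f = 4.38 m ≈ 4.58 m ✓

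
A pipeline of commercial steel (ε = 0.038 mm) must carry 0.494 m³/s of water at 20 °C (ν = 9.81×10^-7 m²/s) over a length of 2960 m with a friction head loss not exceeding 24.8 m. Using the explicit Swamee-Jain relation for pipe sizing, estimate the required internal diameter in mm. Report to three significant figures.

D ≈ 502 mm

Swamee-Jain (Type III): D = 0.66·[ε^1.25·(LQ²/(gh_f))^4.75 + ν·Q^9.4·(L/(gh_f))^5.2]^0.04
LQ²/(gh_f) = 2.969; L/(gh_f) = 12.17
Term 1 = ε^1.25·(…)^4.75 = 5.24×10^-4; Term 2 = ν·Q^9.4·(…)^5.2 = 5.70×10^-4
D = 0.66·(5.24×10^-4 + 5.70×10^-4)^0.04 = 0.5025 m = 502 mm
Check: V = 2.49 m/s, Re = 1.28×10^6, f = 0.01285, h_f = 23.9 m ≈ 24.8 m ✓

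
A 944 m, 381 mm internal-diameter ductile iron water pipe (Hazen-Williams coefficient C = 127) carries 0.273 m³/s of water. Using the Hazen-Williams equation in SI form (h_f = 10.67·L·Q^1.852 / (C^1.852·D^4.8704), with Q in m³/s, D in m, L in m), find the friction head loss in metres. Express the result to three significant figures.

h_f ≈ 12.7 m

h_f = 10.67·944·0.273^1.852 / (127^1.852·0.381^4.8704) = 12.70 m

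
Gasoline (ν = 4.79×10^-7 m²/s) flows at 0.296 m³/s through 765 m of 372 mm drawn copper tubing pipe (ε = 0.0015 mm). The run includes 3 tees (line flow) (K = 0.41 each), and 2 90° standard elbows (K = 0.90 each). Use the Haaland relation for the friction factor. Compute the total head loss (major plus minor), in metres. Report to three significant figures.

V = 4Q/(πD²) = 2.723 m/s; V²/2g = 0.3780 m
Re = 2.12×10^6, ε/D = 4.03×10^-6 → f = 0.01037 (Haaland)
Major: h_f = f(L/D)·V²/2g = 0.01037·2056·0.3780 = 8.062 m
Minor: ΣK = 3.03; h_m = ΣK·V²/2g = 1.145 m
Total H_L = 8.062 + 1.145 = 9.207 m

H_L ≈ 9.21 m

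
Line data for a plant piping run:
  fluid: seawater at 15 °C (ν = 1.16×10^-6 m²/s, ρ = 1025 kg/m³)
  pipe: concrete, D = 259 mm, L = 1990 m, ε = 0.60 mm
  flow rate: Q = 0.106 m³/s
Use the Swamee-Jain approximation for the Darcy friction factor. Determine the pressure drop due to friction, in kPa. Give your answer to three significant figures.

V = 4Q/(πD²) = 4·0.106/(π·0.259²) = 2.012 m/s
Re = VD/ν = 2.012·0.259/1.16×10^-6 = 4.49×10^5 → turbulent
ε/D = 0.60/259 = 0.00232
Swamee-Jain: f = 0.02485
h_f = f(L/D)V²/(2g) = 0.02485·(1990/0.259)·2.012²/(2·9.81) = 39.39 m
Δp = ρg·h_f = 1025·9.81·39.39 = 396.1 kPa

Δp ≈ 396 kPa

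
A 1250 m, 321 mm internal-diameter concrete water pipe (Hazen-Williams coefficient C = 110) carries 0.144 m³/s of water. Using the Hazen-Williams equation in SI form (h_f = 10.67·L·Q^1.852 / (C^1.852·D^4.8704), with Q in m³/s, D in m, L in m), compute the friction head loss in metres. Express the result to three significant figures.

h_f ≈ 15.5 m

h_f = 10.67·1250·0.144^1.852 / (110^1.852·0.321^4.8704) = 15.46 m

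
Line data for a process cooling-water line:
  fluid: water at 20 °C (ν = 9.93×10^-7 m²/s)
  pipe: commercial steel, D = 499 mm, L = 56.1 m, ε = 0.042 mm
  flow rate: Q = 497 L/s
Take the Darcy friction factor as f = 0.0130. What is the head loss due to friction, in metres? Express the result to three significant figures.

h_f ≈ 0.481 m

V = 4Q/(πD²) = 4·0.497/(π·0.499²) = 2.541 m/s
h_f = f(L/D)V²/(2g) = 0.01300·(56.1/0.499)·2.541²/(2·9.81) = 0.4811 m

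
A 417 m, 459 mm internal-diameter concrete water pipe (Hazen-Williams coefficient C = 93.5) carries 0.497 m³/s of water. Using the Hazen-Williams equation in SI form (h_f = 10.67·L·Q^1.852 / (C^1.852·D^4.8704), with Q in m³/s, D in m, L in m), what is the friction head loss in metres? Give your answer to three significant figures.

h_f = 10.67·417·0.497^1.852 / (93.5^1.852·0.459^4.8704) = 12.11 m

h_f ≈ 12.1 m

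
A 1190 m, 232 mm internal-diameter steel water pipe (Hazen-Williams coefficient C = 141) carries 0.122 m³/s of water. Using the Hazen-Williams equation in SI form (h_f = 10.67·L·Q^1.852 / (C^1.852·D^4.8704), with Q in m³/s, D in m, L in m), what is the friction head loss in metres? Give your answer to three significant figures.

h_f ≈ 33.2 m

h_f = 10.67·1190·0.122^1.852 / (141^1.852·0.232^4.8704) = 33.24 m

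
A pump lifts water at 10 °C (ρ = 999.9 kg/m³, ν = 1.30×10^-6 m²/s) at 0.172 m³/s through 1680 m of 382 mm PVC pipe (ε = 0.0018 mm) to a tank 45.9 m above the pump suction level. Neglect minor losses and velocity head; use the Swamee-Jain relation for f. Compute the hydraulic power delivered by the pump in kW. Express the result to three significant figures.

V = 4Q/(πD²) = 1.501 m/s; Re = 4.41×10^5; ε/D = 4.71×10^-6; f = 0.01346
h_f = f(L/D)V²/2g = 6.796 m
Total head H = z + h_f = 45.9 + 6.796 = 52.70 m
P_hyd = ρgQH = 999.9·9.81·0.172·52.70 = 88.91 kW

P_hyd ≈ 88.9 kW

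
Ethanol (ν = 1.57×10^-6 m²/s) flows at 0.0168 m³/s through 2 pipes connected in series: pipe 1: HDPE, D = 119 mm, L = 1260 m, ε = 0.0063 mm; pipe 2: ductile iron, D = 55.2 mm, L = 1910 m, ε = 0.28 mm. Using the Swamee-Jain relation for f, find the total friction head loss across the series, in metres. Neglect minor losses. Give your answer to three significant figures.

Pipe 1: V = 1.511 m/s, Re = 1.14×10^5, ε/D = 5.29×10^-5, f = 0.01771, h_1 = f(L/D)V²/2g = 21.81 m
Pipe 2: V = 7.020 m/s, Re = 2.47×10^5, ε/D = 0.00507, f = 0.03104, h_2 = f(L/D)V²/2g = 2697 m
Series → Q common, losses add: H = Σh = 2719 m

H ≈ 2720 m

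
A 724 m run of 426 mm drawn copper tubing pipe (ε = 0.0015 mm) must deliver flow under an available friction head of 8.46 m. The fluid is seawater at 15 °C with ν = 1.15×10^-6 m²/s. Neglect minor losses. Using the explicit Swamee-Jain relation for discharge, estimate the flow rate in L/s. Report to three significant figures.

Q ≈ 414 L/s

Swamee-Jain (Type II): Q = -0.965·√(gD⁵h_f/L)·ln[ε/(3.7D) + √(3.17ν²L/(gD³h_f))]
√(gD⁵h_f/L) = √(9.81·0.426⁵·8.46/724) = 0.04010
ε/(3.7D) = 9.52×10^-7; √(3.17ν²L/(gD³h_f)) = 2.18×10^-5
Q = -0.965·0.04010·ln(2.270×10^-5) = 0.4138 m³/s
Check: V = 2.90 m/s, Re = 1.08×10^6, f = 0.01156, h_f = 8.44 m ≈ 8.46 m ✓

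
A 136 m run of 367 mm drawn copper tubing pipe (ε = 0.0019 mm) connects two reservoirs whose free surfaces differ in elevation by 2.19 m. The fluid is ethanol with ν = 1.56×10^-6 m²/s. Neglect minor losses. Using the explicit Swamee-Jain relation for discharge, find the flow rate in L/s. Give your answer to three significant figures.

Q ≈ 323 L/s

Swamee-Jain (Type II): Q = -0.965·√(gD⁵h_f/L)·ln[ε/(3.7D) + √(3.17ν²L/(gD³h_f))]
√(gD⁵h_f/L) = √(9.81·0.367⁵·2.19/136) = 0.03243
ε/(3.7D) = 1.40×10^-6; √(3.17ν²L/(gD³h_f)) = 3.14×10^-5
Q = -0.965·0.03243·ln(3.283×10^-5) = 0.3231 m³/s
Check: V = 3.05 m/s, Re = 7.19×10^5, f = 0.01239, h_f = 2.18 m ≈ 2.19 m ✓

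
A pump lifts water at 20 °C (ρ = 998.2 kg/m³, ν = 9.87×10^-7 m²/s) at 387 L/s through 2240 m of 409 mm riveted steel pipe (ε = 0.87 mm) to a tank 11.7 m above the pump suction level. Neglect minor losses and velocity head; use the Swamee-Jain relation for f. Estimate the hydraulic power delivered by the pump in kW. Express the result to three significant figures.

P_hyd ≈ 265 kW

V = 4Q/(πD²) = 2.946 m/s; Re = 1.22×10^6; ε/D = 0.00213; f = 0.02402
h_f = f(L/D)V²/2g = 58.17 m
Total head H = z + h_f = 11.7 + 58.17 = 69.87 m
P_hyd = ρgQH = 998.2·9.81·0.387·69.87 = 264.8 kW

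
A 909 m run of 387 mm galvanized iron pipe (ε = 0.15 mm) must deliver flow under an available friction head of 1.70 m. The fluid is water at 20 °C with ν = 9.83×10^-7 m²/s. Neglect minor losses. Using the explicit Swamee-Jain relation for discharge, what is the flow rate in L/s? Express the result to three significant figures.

Q ≈ 107 L/s

Swamee-Jain (Type II): Q = -0.965·√(gD⁵h_f/L)·ln[ε/(3.7D) + √(3.17ν²L/(gD³h_f))]
√(gD⁵h_f/L) = √(9.81·0.387⁵·1.70/909) = 0.01262
ε/(3.7D) = 1.05×10^-4; √(3.17ν²L/(gD³h_f)) = 5.37×10^-5
Q = -0.965·0.01262·ln(1.584×10^-4) = 0.1066 m³/s
Check: V = 0.906 m/s, Re = 3.57×10^5, f = 0.01741, h_f = 1.71 m ≈ 1.70 m ✓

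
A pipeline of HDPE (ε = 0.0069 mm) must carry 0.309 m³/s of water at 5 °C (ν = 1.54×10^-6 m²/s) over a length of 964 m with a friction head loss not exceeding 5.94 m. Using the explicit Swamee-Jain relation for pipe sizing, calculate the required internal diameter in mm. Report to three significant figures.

Swamee-Jain (Type III): D = 0.66·[ε^1.25·(LQ²/(gh_f))^4.75 + ν·Q^9.4·(L/(gh_f))^5.2]^0.04
LQ²/(gh_f) = 1.580; L/(gh_f) = 16.54
Term 1 = ε^1.25·(…)^4.75 = 3.10×10^-6; Term 2 = ν·Q^9.4·(…)^5.2 = 5.37×10^-5
D = 0.66·(3.10×10^-6 + 5.37×10^-5)^0.04 = 0.4464 m = 446 mm
Check: V = 1.97 m/s, Re = 5.72×10^5, f = 0.01305, h_f = 5.60 m ≈ 5.94 m ✓

D ≈ 446 mm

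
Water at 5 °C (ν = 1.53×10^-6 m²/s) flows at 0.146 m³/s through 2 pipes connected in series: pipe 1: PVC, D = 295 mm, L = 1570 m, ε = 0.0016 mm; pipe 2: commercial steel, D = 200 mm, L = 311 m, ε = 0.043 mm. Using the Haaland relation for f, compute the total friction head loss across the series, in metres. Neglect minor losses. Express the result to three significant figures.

H ≈ 42.8 m

Pipe 1: V = 2.136 m/s, Re = 4.12×10^5, ε/D = 5.42×10^-6, f = 0.01358, h_1 = f(L/D)V²/2g = 16.81 m
Pipe 2: V = 4.647 m/s, Re = 6.07×10^5, ε/D = 2.15×10^-4, f = 0.01521, h_2 = f(L/D)V²/2g = 26.03 m
Series → Q common, losses add: H = Σh = 42.84 m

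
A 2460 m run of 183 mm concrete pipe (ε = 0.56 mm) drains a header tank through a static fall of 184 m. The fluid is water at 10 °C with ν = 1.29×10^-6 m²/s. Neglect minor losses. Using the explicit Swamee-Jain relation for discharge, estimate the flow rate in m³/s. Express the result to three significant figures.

Q ≈ 0.0836 m³/s

Swamee-Jain (Type II): Q = -0.965·√(gD⁵h_f/L)·ln[ε/(3.7D) + √(3.17ν²L/(gD³h_f))]
√(gD⁵h_f/L) = √(9.81·0.183⁵·184/2460) = 0.01227
ε/(3.7D) = 8.27×10^-4; √(3.17ν²L/(gD³h_f)) = 3.43×10^-5
Q = -0.965·0.01227·ln(8.613×10^-4) = 0.08357 m³/s
Check: V = 3.18 m/s, Re = 4.51×10^5, f = 0.02672, h_f = 185 m ≈ 184 m ✓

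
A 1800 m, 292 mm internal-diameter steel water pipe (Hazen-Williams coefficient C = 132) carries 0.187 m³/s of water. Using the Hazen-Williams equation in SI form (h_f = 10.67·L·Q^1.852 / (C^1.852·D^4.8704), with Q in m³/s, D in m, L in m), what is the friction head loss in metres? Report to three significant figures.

h_f = 10.67·1800·0.187^1.852 / (132^1.852·0.292^4.8704) = 40.87 m

h_f ≈ 40.9 m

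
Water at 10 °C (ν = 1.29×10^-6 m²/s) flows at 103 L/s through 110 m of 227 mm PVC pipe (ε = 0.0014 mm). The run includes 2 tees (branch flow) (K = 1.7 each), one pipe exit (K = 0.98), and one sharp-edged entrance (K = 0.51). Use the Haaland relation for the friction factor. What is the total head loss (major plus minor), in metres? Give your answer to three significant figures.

V = 4Q/(πD²) = 2.545 m/s; V²/2g = 0.3301 m
Re = 4.48×10^5, ε/D = 6.17×10^-6 → f = 0.01339 (Haaland)
Major: h_f = f(L/D)·V²/2g = 0.01339·484.6·0.3301 = 2.142 m
Minor: ΣK = 4.89; h_m = ΣK·V²/2g = 1.614 m
Total H_L = 2.142 + 1.614 = 3.756 m

H_L ≈ 3.76 m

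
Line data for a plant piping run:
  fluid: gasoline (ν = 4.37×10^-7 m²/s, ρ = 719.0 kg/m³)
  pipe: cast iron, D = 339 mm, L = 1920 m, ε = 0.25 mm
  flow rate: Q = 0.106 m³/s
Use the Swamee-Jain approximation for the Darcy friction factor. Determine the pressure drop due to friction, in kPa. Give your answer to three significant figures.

Δp ≈ 52.7 kPa

V = 4Q/(πD²) = 4·0.106/(π·0.339²) = 1.174 m/s
Re = VD/ν = 1.174·0.339/4.37×10^-7 = 9.11×10^5 → turbulent
ε/D = 0.25/339 = 7.37×10^-4
Swamee-Jain: f = 0.01877
h_f = f(L/D)V²/(2g) = 0.01877·(1920/0.339)·1.174²/(2·9.81) = 7.474 m
Δp = ρg·h_f = 719.0·9.81·7.474 = 52.71 kPa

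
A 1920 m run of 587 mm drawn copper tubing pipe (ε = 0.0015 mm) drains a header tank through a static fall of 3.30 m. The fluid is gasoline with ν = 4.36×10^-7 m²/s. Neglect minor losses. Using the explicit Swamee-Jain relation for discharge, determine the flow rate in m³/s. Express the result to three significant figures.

Q ≈ 0.370 m³/s

Swamee-Jain (Type II): Q = -0.965·√(gD⁵h_f/L)·ln[ε/(3.7D) + √(3.17ν²L/(gD³h_f))]
√(gD⁵h_f/L) = √(9.81·0.587⁵·3.30/1920) = 0.03428
ε/(3.7D) = 6.91×10^-7; √(3.17ν²L/(gD³h_f)) = 1.33×10^-5
Q = -0.965·0.03428·ln(1.398×10^-5) = 0.3698 m³/s
Check: V = 1.37 m/s, Re = 1.84×10^6, f = 0.01060, h_f = 3.30 m ≈ 3.30 m ✓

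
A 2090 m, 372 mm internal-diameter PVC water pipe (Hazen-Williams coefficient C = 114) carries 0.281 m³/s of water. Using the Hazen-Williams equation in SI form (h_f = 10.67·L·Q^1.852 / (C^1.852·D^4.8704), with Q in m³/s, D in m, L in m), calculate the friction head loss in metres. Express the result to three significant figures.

h_f ≈ 40.7 m

h_f = 10.67·2090·0.281^1.852 / (114^1.852·0.372^4.8704) = 40.70 m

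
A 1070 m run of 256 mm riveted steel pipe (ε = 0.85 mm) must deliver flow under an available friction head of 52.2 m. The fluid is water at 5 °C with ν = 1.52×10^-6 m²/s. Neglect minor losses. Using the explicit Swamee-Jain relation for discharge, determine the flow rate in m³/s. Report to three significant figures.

Q ≈ 0.155 m³/s

Swamee-Jain (Type II): Q = -0.965·√(gD⁵h_f/L)·ln[ε/(3.7D) + √(3.17ν²L/(gD³h_f))]
√(gD⁵h_f/L) = √(9.81·0.256⁵·52.2/1070) = 0.02294
ε/(3.7D) = 8.97×10^-4; √(3.17ν²L/(gD³h_f)) = 3.02×10^-5
Q = -0.965·0.02294·ln(9.276×10^-4) = 0.1546 m³/s
Check: V = 3.00 m/s, Re = 5.06×10^5, f = 0.02728, h_f = 52.4 m ≈ 52.2 m ✓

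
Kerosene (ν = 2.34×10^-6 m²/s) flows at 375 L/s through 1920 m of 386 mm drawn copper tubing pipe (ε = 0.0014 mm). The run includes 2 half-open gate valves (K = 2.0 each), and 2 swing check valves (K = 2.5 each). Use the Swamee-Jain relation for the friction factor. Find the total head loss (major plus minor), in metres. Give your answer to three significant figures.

V = 4Q/(πD²) = 3.205 m/s; V²/2g = 0.5234 m
Re = 5.29×10^5, ε/D = 3.63×10^-6 → f = 0.01302 (Swamee-Jain)
Major: h_f = f(L/D)·V²/2g = 0.01302·4974·0.5234 = 33.90 m
Minor: ΣK = 9.00; h_m = ΣK·V²/2g = 4.711 m
Total H_L = 33.90 + 4.711 = 38.61 m

H_L ≈ 38.6 m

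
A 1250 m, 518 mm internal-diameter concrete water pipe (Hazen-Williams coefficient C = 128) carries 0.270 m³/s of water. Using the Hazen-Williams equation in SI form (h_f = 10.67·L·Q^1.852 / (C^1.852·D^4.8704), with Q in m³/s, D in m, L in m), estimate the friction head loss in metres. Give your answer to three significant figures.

h_f ≈ 3.64 m

h_f = 10.67·1250·0.270^1.852 / (128^1.852·0.518^4.8704) = 3.637 m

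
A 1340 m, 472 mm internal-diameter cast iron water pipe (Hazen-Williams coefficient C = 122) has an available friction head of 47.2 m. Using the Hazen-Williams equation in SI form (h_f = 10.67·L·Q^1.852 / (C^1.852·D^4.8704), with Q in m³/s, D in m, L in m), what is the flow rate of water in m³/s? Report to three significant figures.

Rearranging: Q = [h_f·C^1.852·D^4.8704 / (10.67·L)]^(1/1.852)
Q = [47.2·122^1.852·0.472^4.8704 / (10.67·1340)]^0.540 = 0.7746 m³/s

Q ≈ 0.775 m³/s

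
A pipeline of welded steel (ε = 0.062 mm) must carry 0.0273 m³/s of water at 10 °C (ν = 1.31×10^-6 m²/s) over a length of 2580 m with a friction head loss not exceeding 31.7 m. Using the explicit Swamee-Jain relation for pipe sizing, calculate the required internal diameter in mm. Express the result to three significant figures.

D ≈ 159 mm

Swamee-Jain (Type III): D = 0.66·[ε^1.25·(LQ²/(gh_f))^4.75 + ν·Q^9.4·(L/(gh_f))^5.2]^0.04
LQ²/(gh_f) = 0.006183; L/(gh_f) = 8.296
Term 1 = ε^1.25·(…)^4.75 = 1.77×10^-16; Term 2 = ν·Q^9.4·(…)^5.2 = 1.57×10^-16
D = 0.66·(1.77×10^-16 + 1.57×10^-16)^0.04 = 0.1587 m = 159 mm
Check: V = 1.38 m/s, Re = 1.67×10^5, f = 0.01869, h_f = 29.5 m ≈ 31.7 m ✓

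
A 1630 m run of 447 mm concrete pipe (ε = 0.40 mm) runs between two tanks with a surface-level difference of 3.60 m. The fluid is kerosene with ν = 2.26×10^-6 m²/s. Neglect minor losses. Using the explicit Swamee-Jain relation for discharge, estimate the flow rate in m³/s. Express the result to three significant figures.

Q ≈ 0.152 m³/s

Swamee-Jain (Type II): Q = -0.965·√(gD⁵h_f/L)·ln[ε/(3.7D) + √(3.17ν²L/(gD³h_f))]
√(gD⁵h_f/L) = √(9.81·0.447⁵·3.60/1630) = 0.01966
ε/(3.7D) = 2.42×10^-4; √(3.17ν²L/(gD³h_f)) = 9.15×10^-5
Q = -0.965·0.01966·ln(3.333×10^-4) = 0.1519 m³/s
Check: V = 0.968 m/s, Re = 1.91×10^5, f = 0.02083, h_f = 3.63 m ≈ 3.60 m ✓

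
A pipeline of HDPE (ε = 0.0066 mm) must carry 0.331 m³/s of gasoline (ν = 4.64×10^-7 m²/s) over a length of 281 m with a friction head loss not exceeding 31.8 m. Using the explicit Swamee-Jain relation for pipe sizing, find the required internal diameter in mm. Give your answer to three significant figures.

D ≈ 243 mm

Swamee-Jain (Type III): D = 0.66·[ε^1.25·(LQ²/(gh_f))^4.75 + ν·Q^9.4·(L/(gh_f))^5.2]^0.04
LQ²/(gh_f) = 0.09869; L/(gh_f) = 0.9008
Term 1 = ε^1.25·(…)^4.75 = 5.59×10^-12; Term 2 = ν·Q^9.4·(…)^5.2 = 8.26×10^-12
D = 0.66·(5.59×10^-12 + 8.26×10^-12)^0.04 = 0.2428 m = 243 mm
Check: V = 7.15 m/s, Re = 3.74×10^6, f = 0.01065, h_f = 32.1 m ≈ 31.8 m ✓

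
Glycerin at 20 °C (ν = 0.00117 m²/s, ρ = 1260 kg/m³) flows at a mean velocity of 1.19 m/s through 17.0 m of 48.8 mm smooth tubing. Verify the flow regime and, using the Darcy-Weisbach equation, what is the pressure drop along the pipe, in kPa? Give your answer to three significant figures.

Re = VD/ν = 1.19·0.04880/0.00117 = 49.6 → laminar (Re < 2300)
f = 64/Re = 1.289
h_f = f(L/D)V²/(2g) = 1.289·(17.0/0.04880)·1.19²/(2·9.81) = 32.42 m
Δp = ρg·h_f = 1260·9.81·32.42 = 400.7 kPa

Δp ≈ 401 kPa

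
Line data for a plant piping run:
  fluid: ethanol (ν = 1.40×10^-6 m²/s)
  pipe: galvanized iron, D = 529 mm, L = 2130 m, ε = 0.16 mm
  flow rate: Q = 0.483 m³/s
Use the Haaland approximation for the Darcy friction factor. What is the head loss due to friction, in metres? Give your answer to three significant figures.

V = 4Q/(πD²) = 4·0.483/(π·0.529²) = 2.198 m/s
Re = VD/ν = 2.198·0.529/1.40×10^-6 = 8.30×10^5 → turbulent
ε/D = 0.16/529 = 3.02×10^-4
Haaland: f = 0.01574
h_f = f(L/D)V²/(2g) = 0.01574·(2130/0.529)·2.198²/(2·9.81) = 15.60 m

h_f ≈ 15.6 m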